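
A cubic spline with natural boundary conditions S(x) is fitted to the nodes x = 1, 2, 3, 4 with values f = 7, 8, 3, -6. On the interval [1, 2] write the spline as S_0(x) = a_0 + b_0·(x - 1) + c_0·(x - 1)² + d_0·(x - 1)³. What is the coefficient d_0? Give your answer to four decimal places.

-1.3333

Write σ_i for S''(x_i). With h_i = 1, 1, 1 and divided differences Δ_i = 1, -5, -9, the continuity of S' gives the tridiagonal system
  1·σ_0 + 4·σ_1 + 1·σ_2 = 6(Δ_1 - Δ_0) = -36
  1·σ_1 + 4·σ_2 + 1·σ_3 = 6(Δ_2 - Δ_1) = -24
Natural end conditions: σ_0 = σ_3 = 0.
Hence σ_0 = 0, σ_1 = -8, σ_2 = -4, σ_3 = 0.
On [1, 2], with S_0(x) = a_0 + b_0·(x - 1) + c_0·(x - 1)² + d_0·(x - 1)³: c_0 = σ_0/2 = 0, d_0 = (σ_1 - σ_0)/(6h_0) = -4/3, b_0 = Δ_0 - h_0(2σ_0 + σ_1)/6 = 7/3.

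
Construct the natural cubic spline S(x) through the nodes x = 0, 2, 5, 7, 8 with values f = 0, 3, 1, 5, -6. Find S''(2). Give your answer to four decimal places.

Write M_i for S''(x_i). With h_i = 2, 3, 2, 1 and divided differences Δ_i = 3/2, -2/3, 2, -11, the continuity of S' gives the tridiagonal system
  2·M_0 + 10·M_1 + 3·M_2 = 6(Δ_1 - Δ_0) = -13
  3·M_1 + 10·M_2 + 2·M_3 = 6(Δ_2 - Δ_1) = 16
  2·M_2 + 6·M_3 + 1·M_4 = 6(Δ_3 - Δ_2) = -78
Natural end conditions: M_0 = M_4 = 0.
Solving: M_0 = 0, M_1 = -742/253, M_2 = 1377/253, M_3 = -3748/253, M_4 = 0.

-2.9328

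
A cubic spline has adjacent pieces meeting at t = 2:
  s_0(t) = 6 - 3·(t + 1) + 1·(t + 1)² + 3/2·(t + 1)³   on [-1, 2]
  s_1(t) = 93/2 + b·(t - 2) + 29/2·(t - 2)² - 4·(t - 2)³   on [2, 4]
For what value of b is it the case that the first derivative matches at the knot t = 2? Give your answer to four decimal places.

43.5000

s_0'(t) = -3 + 2·(t + 1) + 9/2·(t + 1)², so s_0'(2) = 87/2. On the right, s_1'(2) = b, so b = 87/2.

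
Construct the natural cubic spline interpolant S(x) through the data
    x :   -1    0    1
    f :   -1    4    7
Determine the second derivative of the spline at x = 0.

Write M_i for S''(x_i). With h_i = 1, 1 and divided differences Δ_i = 5, 3, the continuity of S' gives the tridiagonal system
  1·M_0 + 4·M_1 + 1·M_2 = 6(Δ_1 - Δ_0) = -12
Natural end conditions: M_0 = M_2 = 0.
Solving the tridiagonal system: M_0 = 0, M_1 = -3, M_2 = 0.

-3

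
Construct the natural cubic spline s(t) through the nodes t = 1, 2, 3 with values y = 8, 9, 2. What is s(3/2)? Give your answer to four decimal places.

Put σ_i = s'' at the i-th knot. Here h = (1, 1) and Δ = (1, -7), so the interior equations h_(i-1)·σ_(i-1) + 2(h_(i-1)+h_i)·σ_i + h_i·σ_(i+1) = 6(Δ_i − Δ_(i-1)) read
  1·σ_0 + 4·σ_1 + 1·σ_2 = 6(Δ_1 - Δ_0) = -48
Natural end conditions: σ_0 = σ_2 = 0.
Solving: σ_0 = 0, σ_1 = -12, σ_2 = 0.
On [1, 2], s(t) = 8 + 3·(t - 1) + 0·(t - 1)² - 2·(t - 1)³.
With (t - 1) = 1/2: s(3/2) = 37/4.

9.2500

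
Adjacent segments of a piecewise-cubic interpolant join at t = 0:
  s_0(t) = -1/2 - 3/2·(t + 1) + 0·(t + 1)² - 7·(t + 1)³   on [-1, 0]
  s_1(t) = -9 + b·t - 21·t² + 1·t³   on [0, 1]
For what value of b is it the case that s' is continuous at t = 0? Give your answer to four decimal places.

-22.5000

s_0'(t) = -3/2 + 0·(t + 1) - 21·(t + 1)², so s_0'(0) = -45/2. On the right, s_1'(0) = b, so b = -45/2.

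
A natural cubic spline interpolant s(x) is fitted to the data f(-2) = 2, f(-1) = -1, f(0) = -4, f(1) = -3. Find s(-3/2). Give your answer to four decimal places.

Write σ_i for s''(x_i). With h_i = 1, 1, 1 and divided differences Δ_i = -3, -3, 1, the continuity of s' gives the tridiagonal system
  1·σ_0 + 4·σ_1 + 1·σ_2 = 6(Δ_1 - Δ_0) = 0
  1·σ_1 + 4·σ_2 + 1·σ_3 = 6(Δ_2 - Δ_1) = 24
Natural end conditions: σ_0 = σ_3 = 0.
Solving the tridiagonal system: σ_0 = 0, σ_1 = -8/5, σ_2 = 32/5, σ_3 = 0.
On [-2, -1], s(x) = 2 - 41/15·(x + 2) + 0·(x + 2)² - 4/15·(x + 2)³.
With (x + 2) = 1/2: s(-3/2) = 3/5.

0.6000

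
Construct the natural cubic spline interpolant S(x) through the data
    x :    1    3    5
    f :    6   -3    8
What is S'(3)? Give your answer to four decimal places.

Write σ_i for S''(x_i). With h_i = 2, 2 and divided differences Δ_i = -9/2, 11/2, the continuity of S' gives the tridiagonal system
  2·σ_0 + 8·σ_1 + 2·σ_2 = 6(Δ_1 - Δ_0) = 60
Natural end conditions: σ_0 = σ_2 = 0.
Solving: σ_0 = 0, σ_1 = 15/2, σ_2 = 0.
On [3, 5], S'(x) = b_1 + 2c_1·(x - 3) + 3d_1·(x - 3)² with b_1 = Δ_1 - h_1(2σ_1 + σ_2)/6 = 1/2, c_1 = σ_1/2 = 15/4, d_1 = (σ_2 - σ_1)/(6h_1) = -5/8. So S'(3) = 1/2.

0.5000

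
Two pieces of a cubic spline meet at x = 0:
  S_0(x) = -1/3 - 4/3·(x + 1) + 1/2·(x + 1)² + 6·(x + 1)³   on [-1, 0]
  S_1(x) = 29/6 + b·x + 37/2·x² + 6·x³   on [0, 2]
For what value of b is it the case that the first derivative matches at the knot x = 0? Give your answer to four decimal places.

17.6667

S_0'(x) = -4/3 + 1·(x + 1) + 18·(x + 1)², so S_0'(0) = 53/3. On the right, S_1'(0) = b, so b = 53/3.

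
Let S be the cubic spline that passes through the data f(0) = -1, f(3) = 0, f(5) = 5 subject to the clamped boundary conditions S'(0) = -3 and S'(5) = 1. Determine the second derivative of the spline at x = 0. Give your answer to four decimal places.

2.8333

Put σ_i = S'' at the i-th knot. Here h = (3, 2) and Δ = (1/3, 5/2), so the interior equations h_(i-1)·σ_(i-1) + 2(h_(i-1)+h_i)·σ_i + h_i·σ_(i+1) = 6(Δ_i − Δ_(i-1)) read
  3·σ_0 + 10·σ_1 + 2·σ_2 = 6(Δ_1 - Δ_0) = 13
Clamped end conditions give two more equations: 2h_0·σ_0 + h_0·σ_1 = 6(Δ_0 - S'(0)) = 20 and h_1·σ_1 + 2h_1·σ_2 = 6(S'(5) - Δ_1) = -9.
Hence σ_0 = 17/6, σ_1 = 1, σ_2 = -11/4.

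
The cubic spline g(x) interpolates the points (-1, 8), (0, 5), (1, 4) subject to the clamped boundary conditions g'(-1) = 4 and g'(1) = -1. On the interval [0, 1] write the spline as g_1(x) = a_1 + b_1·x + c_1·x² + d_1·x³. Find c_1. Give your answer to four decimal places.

With m_i denoting the second derivative at x_i, h_i = 1, 1, and Δ_i = (y_(i+1) − y_i)/h_i = -3, -1:
  1·m_0 + 4·m_1 + 1·m_2 = 6(Δ_1 - Δ_0) = 12
Clamped end conditions give two more equations: 2h_0·m_0 + h_0·m_1 = 6(Δ_0 - g'(-1)) = -42 and h_1·m_1 + 2h_1·m_2 = 6(g'(1) - Δ_1) = 0.
Hence m_0 = -53/2, m_1 = 11, m_2 = -11/2.
On [0, 1], with g_1(x) = a_1 + b_1·x + c_1·x² + d_1·x³: c_1 = m_1/2 = 11/2, d_1 = (m_2 - m_1)/(6h_1) = -11/4, b_1 = Δ_1 - h_1(2m_1 + m_2)/6 = -15/4.

5.5000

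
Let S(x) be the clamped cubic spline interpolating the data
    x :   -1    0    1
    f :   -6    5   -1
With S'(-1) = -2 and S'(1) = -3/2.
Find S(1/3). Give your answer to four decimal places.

4.2407

Write σ_i for S''(x_i). With h_i = 1, 1 and divided differences Δ_i = 11, -6, the continuity of S' gives the tridiagonal system
  1·σ_0 + 4·σ_1 + 1·σ_2 = 6(Δ_1 - Δ_0) = -102
Clamped end conditions give two more equations: 2h_0·σ_0 + h_0·σ_1 = 6(Δ_0 - S'(-1)) = 78 and h_1·σ_1 + 2h_1·σ_2 = 6(S'(1) - Δ_1) = 27.
Hence σ_0 = 259/4, σ_1 = -103/2, σ_2 = 157/4.
On [0, 1], S(x) = 5 + 37/8·x - 103/4·x² + 121/8·x³.
With x = 1/3: S(1/3) = 229/54.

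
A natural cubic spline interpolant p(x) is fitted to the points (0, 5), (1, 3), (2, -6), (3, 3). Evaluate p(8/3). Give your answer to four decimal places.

Write m_i for p''(x_i). With h_i = 1, 1, 1 and divided differences Δ_i = -2, -9, 9, the continuity of p' gives the tridiagonal system
  1·m_0 + 4·m_1 + 1·m_2 = 6(Δ_1 - Δ_0) = -42
  1·m_1 + 4·m_2 + 1·m_3 = 6(Δ_2 - Δ_1) = 108
Natural end conditions: m_0 = m_3 = 0.
Solving: m_0 = 0, m_1 = -92/5, m_2 = 158/5, m_3 = 0.
On [2, 3], p(x) = -6 - 23/15·(x - 2) + 79/5·(x - 2)² - 79/15·(x - 2)³.
With (x - 2) = 2/3: p(8/3) = -632/405.

-1.5605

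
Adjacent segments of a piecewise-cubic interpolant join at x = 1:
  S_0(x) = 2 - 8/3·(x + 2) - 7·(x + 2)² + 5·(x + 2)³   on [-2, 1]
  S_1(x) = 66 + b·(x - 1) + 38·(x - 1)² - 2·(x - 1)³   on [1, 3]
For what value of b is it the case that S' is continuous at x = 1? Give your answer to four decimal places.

90.3333

S_0'(x) = -8/3 - 14·(x + 2) + 15·(x + 2)², so S_0'(1) = 271/3. On the right, S_1'(1) = b, so b = 271/3.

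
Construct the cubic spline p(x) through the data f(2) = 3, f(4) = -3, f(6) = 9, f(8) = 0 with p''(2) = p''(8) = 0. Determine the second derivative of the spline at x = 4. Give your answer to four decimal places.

With m_i denoting the second derivative at x_i, h_i = 2, 2, 2, and Δ_i = (y_(i+1) − y_i)/h_i = -3, 6, -9/2:
  2·m_0 + 8·m_1 + 2·m_2 = 6(Δ_1 - Δ_0) = 54
  2·m_1 + 8·m_2 + 2·m_3 = 6(Δ_2 - Δ_1) = -63
Natural end conditions: m_0 = m_3 = 0.
Hence m_0 = 0, m_1 = 93/10, m_2 = -51/5, m_3 = 0.

9.3000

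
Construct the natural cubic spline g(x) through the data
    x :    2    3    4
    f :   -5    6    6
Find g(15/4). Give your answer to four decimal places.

6.6445

With M_i denoting the second derivative at x_i, h_i = 1, 1, and Δ_i = (y_(i+1) − y_i)/h_i = 11, 0:
  1·M_0 + 4·M_1 + 1·M_2 = 6(Δ_1 - Δ_0) = -66
Natural end conditions: M_0 = M_2 = 0.
Solving the tridiagonal system: M_0 = 0, M_1 = -33/2, M_2 = 0.
On [3, 4], g(x) = 6 + 11/2·(x - 3) - 33/4·(x - 3)² + 11/4·(x - 3)³.
With (x - 3) = 3/4: g(15/4) = 1701/256.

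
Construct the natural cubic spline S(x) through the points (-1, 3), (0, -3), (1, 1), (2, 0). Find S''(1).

Write M_i for S''(x_i). With h_i = 1, 1, 1 and divided differences Δ_i = -6, 4, -1, the continuity of S' gives the tridiagonal system
  1·M_0 + 4·M_1 + 1·M_2 = 6(Δ_1 - Δ_0) = 60
  1·M_1 + 4·M_2 + 1·M_3 = 6(Δ_2 - Δ_1) = -30
Natural end conditions: M_0 = M_3 = 0.
Forward elimination and back-substitution give M_0 = 0, M_1 = 18, M_2 = -12, M_3 = 0.

-12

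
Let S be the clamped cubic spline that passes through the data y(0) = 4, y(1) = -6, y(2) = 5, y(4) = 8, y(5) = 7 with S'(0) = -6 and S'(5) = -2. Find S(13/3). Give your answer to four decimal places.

Let m_i = S''(x_i). Step sizes h_i = 1, 1, 2, 1; slopes of the chords Δ_i = (y_(i+1) - y_i)/h_i = -10, 11, 3/2, -1.
  1·m_0 + 4·m_1 + 1·m_2 = 6(Δ_1 - Δ_0) = 126
  1·m_1 + 6·m_2 + 2·m_3 = 6(Δ_2 - Δ_1) = -57
  2·m_2 + 6·m_3 + 1·m_4 = 6(Δ_3 - Δ_2) = -15
Clamped end conditions give two more equations: 2h_0·m_0 + h_0·m_1 = 6(Δ_0 - S'(0)) = -24 and h_3·m_3 + 2h_3·m_4 = 6(S'(5) - Δ_3) = -6.
Forward elimination and back-substitution give m_0 = -4397/128, m_1 = 2861/64, m_2 = -2363/128, m_3 = 145/32, m_4 = -337/64.
On [4, 5], S(x) = 8 - 209/128·(x - 4) + 145/64·(x - 4)² - 209/128·(x - 4)³.
With (x - 4) = 1/3: S(13/3) = 6607/864.

7.6470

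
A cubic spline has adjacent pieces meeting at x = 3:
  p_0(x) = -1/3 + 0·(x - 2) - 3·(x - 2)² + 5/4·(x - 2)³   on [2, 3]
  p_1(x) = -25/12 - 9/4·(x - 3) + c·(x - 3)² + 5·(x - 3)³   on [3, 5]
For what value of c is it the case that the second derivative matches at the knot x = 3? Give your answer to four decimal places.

p_0''(x) = -6 + 15/2·(x - 2), so p_0''(3) = 3/2. On the right, p_1''(3) = 2c, so c = 3/4.

0.7500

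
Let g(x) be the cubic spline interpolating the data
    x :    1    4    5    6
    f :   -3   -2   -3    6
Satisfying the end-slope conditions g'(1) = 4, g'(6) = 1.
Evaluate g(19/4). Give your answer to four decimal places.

-3.9833

Put M_i = g'' at the i-th knot. Here h = (3, 1, 1) and Δ = (1/3, -1, 9), so the interior equations h_(i-1)·M_(i-1) + 2(h_(i-1)+h_i)·M_i + h_i·M_(i+1) = 6(Δ_i − Δ_(i-1)) read
  3·M_0 + 8·M_1 + 1·M_2 = 6(Δ_1 - Δ_0) = -8
  1·M_1 + 4·M_2 + 1·M_3 = 6(Δ_2 - Δ_1) = 60
Clamped end conditions give two more equations: 2h_0·M_0 + h_0·M_1 = 6(Δ_0 - g'(1)) = -22 and h_2·M_2 + 2h_2·M_3 = 6(g'(6) - Δ_2) = -48.
Solving the tridiagonal system: M_0 = -172/87, M_1 = -98/29, M_2 = 724/29, M_3 = -1058/29.
On [4, 5], g(x) = -2 - 117/29·(x - 4) - 49/29·(x - 4)² + 137/29·(x - 4)³.
With (x - 4) = 3/4: g(19/4) = -7393/1856.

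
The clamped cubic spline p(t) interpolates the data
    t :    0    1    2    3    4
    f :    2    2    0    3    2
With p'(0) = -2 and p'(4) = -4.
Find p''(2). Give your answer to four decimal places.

11.5000

With M_i denoting the second derivative at x_i, h_i = 1, 1, 1, 1, and Δ_i = (y_(i+1) − y_i)/h_i = 0, -2, 3, -1:
  1·M_0 + 4·M_1 + 1·M_2 = 6(Δ_1 - Δ_0) = -12
  1·M_1 + 4·M_2 + 1·M_3 = 6(Δ_2 - Δ_1) = 30
  1·M_2 + 4·M_3 + 1·M_4 = 6(Δ_3 - Δ_2) = -24
Clamped end conditions give two more equations: 2h_0·M_0 + h_0·M_1 = 6(Δ_0 - p'(0)) = 12 and h_3·M_3 + 2h_3·M_4 = 6(p'(4) - Δ_3) = -18.
Hence M_0 = 143/14, M_1 = -59/7, M_2 = 23/2, M_3 = -53/7, M_4 = -73/14.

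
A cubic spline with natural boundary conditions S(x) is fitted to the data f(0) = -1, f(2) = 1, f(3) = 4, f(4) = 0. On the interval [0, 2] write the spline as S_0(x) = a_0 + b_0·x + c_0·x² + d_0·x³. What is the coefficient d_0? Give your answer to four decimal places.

0.3261

Put σ_i = S'' at the i-th knot. Here h = (2, 1, 1) and Δ = (1, 3, -4), so the interior equations h_(i-1)·σ_(i-1) + 2(h_(i-1)+h_i)·σ_i + h_i·σ_(i+1) = 6(Δ_i − Δ_(i-1)) read
  2·σ_0 + 6·σ_1 + 1·σ_2 = 6(Δ_1 - Δ_0) = 12
  1·σ_1 + 4·σ_2 + 1·σ_3 = 6(Δ_2 - Δ_1) = -42
Natural end conditions: σ_0 = σ_3 = 0.
Hence σ_0 = 0, σ_1 = 90/23, σ_2 = -264/23, σ_3 = 0.
On [0, 2], with S_0(x) = a_0 + b_0·x + c_0·x² + d_0·x³: c_0 = σ_0/2 = 0, d_0 = (σ_1 - σ_0)/(6h_0) = 15/46, b_0 = Δ_0 - h_0(2σ_0 + σ_1)/6 = -7/23.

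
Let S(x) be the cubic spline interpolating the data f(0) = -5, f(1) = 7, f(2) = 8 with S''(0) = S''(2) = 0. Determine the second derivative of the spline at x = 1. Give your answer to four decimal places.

-16.5000

Write m_i for S''(x_i). With h_i = 1, 1 and divided differences Δ_i = 12, 1, the continuity of S' gives the tridiagonal system
  1·m_0 + 4·m_1 + 1·m_2 = 6(Δ_1 - Δ_0) = -66
Natural end conditions: m_0 = m_2 = 0.
Solving the tridiagonal system: m_0 = 0, m_1 = -33/2, m_2 = 0.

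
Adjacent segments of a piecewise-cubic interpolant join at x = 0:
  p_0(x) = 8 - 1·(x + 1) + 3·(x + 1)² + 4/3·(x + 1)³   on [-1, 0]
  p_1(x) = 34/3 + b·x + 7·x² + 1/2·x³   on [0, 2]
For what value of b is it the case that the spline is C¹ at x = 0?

p_0'(x) = -1 + 6·(x + 1) + 4·(x + 1)², so p_0'(0) = 9. On the right, p_1'(0) = b, so b = 9.

9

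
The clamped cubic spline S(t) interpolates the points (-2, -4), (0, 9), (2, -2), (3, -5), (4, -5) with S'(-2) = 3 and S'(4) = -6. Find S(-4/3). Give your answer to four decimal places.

Write M_i for S''(x_i). With h_i = 2, 2, 1, 1 and divided differences Δ_i = 13/2, -11/2, -3, 0, the continuity of S' gives the tridiagonal system
  2·M_0 + 8·M_1 + 2·M_2 = 6(Δ_1 - Δ_0) = -72
  2·M_1 + 6·M_2 + 1·M_3 = 6(Δ_2 - Δ_1) = 15
  1·M_2 + 4·M_3 + 1·M_4 = 6(Δ_3 - Δ_2) = 18
Clamped end conditions give two more equations: 2h_0·M_0 + h_0·M_1 = 6(Δ_0 - S'(-2)) = 21 and h_3·M_3 + 2h_3·M_4 = 6(S'(4) - Δ_3) = -36.
Solving the tridiagonal system: M_0 = 167/14, M_1 = -187/14, M_2 = 11/2, M_3 = 61/7, M_4 = -313/14.
On [-2, 0], S(t) = -4 + 3·(t + 2) + 167/28·(t + 2)² - 59/28·(t + 2)³.
With (t + 2) = 2/3: S(-4/3) = 5/189.

0.0265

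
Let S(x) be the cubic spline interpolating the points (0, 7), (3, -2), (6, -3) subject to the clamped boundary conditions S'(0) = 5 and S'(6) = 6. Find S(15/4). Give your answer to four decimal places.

-5.2148

Let M_i = S''(x_i). Step sizes h_i = 3, 3; slopes of the chords Δ_i = (y_(i+1) - y_i)/h_i = -3, -1/3.
  3·M_0 + 12·M_1 + 3·M_2 = 6(Δ_1 - Δ_0) = 16
Clamped end conditions give two more equations: 2h_0·M_0 + h_0·M_1 = 6(Δ_0 - S'(0)) = -48 and h_1·M_1 + 2h_1·M_2 = 6(S'(6) - Δ_1) = 38.
Forward elimination and back-substitution give M_0 = -55/6, M_1 = 7/3, M_2 = 31/6.
On [3, 6], S(x) = -2 - 21/4·(x - 3) + 7/6·(x - 3)² + 17/108·(x - 3)³.
With (x - 3) = 3/4: S(15/4) = -1335/256.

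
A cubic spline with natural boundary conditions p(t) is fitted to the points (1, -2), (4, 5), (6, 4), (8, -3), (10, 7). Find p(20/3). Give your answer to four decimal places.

Put σ_i = p'' at the i-th knot. Here h = (3, 2, 2, 2) and Δ = (7/3, -1/2, -7/2, 5), so the interior equations h_(i-1)·σ_(i-1) + 2(h_(i-1)+h_i)·σ_i + h_i·σ_(i+1) = 6(Δ_i − Δ_(i-1)) read
  3·σ_0 + 10·σ_1 + 2·σ_2 = 6(Δ_1 - Δ_0) = -17
  2·σ_1 + 8·σ_2 + 2·σ_3 = 6(Δ_2 - Δ_1) = -18
  2·σ_2 + 8·σ_3 + 2·σ_4 = 6(Δ_3 - Δ_2) = 51
Natural end conditions: σ_0 = σ_4 = 0.
Solving the tridiagonal system: σ_0 = 0, σ_1 = -66/71, σ_2 = -547/142, σ_3 = 521/71, σ_4 = 0.
On [6, 8], p(t) = 4 - 1439/426·(t - 6) - 547/284·(t - 6)² + 1589/1704·(t - 6)³.
With (t - 6) = 2/3: p(20/3) = 6719/5751.

1.1683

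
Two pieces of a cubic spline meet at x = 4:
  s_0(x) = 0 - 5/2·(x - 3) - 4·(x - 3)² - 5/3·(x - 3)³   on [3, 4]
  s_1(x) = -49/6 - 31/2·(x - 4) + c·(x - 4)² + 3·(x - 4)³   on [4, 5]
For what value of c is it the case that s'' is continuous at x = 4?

s_0''(x) = -8 - 10·(x - 3), so s_0''(4) = -18. On the right, s_1''(4) = 2c, so c = -9.

-9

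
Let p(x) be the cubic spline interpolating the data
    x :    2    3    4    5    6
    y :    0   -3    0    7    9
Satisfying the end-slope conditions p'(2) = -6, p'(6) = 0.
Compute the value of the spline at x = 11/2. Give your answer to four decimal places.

8.6496

Put σ_i = p'' at the i-th knot. Here h = (1, 1, 1, 1) and Δ = (-3, 3, 7, 2), so the interior equations h_(i-1)·σ_(i-1) + 2(h_(i-1)+h_i)·σ_i + h_i·σ_(i+1) = 6(Δ_i − Δ_(i-1)) read
  1·σ_0 + 4·σ_1 + 1·σ_2 = 6(Δ_1 - Δ_0) = 36
  1·σ_1 + 4·σ_2 + 1·σ_3 = 6(Δ_2 - Δ_1) = 24
  1·σ_2 + 4·σ_3 + 1·σ_4 = 6(Δ_3 - Δ_2) = -30
Clamped end conditions give two more equations: 2h_0·σ_0 + h_0·σ_1 = 6(Δ_0 - p'(2)) = 18 and h_3·σ_3 + 2h_3·σ_4 = 6(p'(6) - Δ_3) = -12.
Solving the tridiagonal system: σ_0 = 171/28, σ_1 = 81/14, σ_2 = 27/4, σ_3 = -123/14, σ_4 = -45/28.
On [5, 6], p(x) = 7 + 291/56·(x - 5) - 123/28·(x - 5)² + 67/56·(x - 5)³.
With (x - 5) = 1/2: p(11/2) = 3875/448.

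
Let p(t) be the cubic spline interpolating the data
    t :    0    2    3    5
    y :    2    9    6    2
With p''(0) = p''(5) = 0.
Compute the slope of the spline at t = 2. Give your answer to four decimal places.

-1.0714

Put M_i = p'' at the i-th knot. Here h = (2, 1, 2) and Δ = (7/2, -3, -2), so the interior equations h_(i-1)·M_(i-1) + 2(h_(i-1)+h_i)·M_i + h_i·M_(i+1) = 6(Δ_i − Δ_(i-1)) read
  2·M_0 + 6·M_1 + 1·M_2 = 6(Δ_1 - Δ_0) = -39
  1·M_1 + 6·M_2 + 2·M_3 = 6(Δ_2 - Δ_1) = 6
Natural end conditions: M_0 = M_3 = 0.
Hence M_0 = 0, M_1 = -48/7, M_2 = 15/7, M_3 = 0.
On [2, 3], p'(t) = b_1 + 2c_1·(t - 2) + 3d_1·(t - 2)² with b_1 = Δ_1 - h_1(2M_1 + M_2)/6 = -15/14, c_1 = M_1/2 = -24/7, d_1 = (M_2 - M_1)/(6h_1) = 3/2. So p'(2) = -15/14.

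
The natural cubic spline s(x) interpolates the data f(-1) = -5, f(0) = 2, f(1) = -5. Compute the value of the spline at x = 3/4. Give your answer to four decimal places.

-2.4297

With m_i denoting the second derivative at x_i, h_i = 1, 1, and Δ_i = (y_(i+1) − y_i)/h_i = 7, -7:
  1·m_0 + 4·m_1 + 1·m_2 = 6(Δ_1 - Δ_0) = -84
Natural end conditions: m_0 = m_2 = 0.
Solving: m_0 = 0, m_1 = -21, m_2 = 0.
On [0, 1], s(x) = 2 + 0·x - 21/2·x² + 7/2·x³.
With x = 3/4: s(3/4) = -311/128.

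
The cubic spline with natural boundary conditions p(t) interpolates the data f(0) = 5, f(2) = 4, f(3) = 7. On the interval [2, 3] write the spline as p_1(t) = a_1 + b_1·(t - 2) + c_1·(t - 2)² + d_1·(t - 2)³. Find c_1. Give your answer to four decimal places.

1.7500

Write M_i for p''(x_i). With h_i = 2, 1 and divided differences Δ_i = -1/2, 3, the continuity of p' gives the tridiagonal system
  2·M_0 + 6·M_1 + 1·M_2 = 6(Δ_1 - Δ_0) = 21
Natural end conditions: M_0 = M_2 = 0.
Forward elimination and back-substitution give M_0 = 0, M_1 = 7/2, M_2 = 0.
On [2, 3], with p_1(t) = a_1 + b_1·(t - 2) + c_1·(t - 2)² + d_1·(t - 2)³: c_1 = M_1/2 = 7/4, d_1 = (M_2 - M_1)/(6h_1) = -7/12, b_1 = Δ_1 - h_1(2M_1 + M_2)/6 = 11/6.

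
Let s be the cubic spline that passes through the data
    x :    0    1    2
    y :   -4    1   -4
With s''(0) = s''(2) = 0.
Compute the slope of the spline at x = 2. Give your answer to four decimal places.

Write M_i for s''(x_i). With h_i = 1, 1 and divided differences Δ_i = 5, -5, the continuity of s' gives the tridiagonal system
  1·M_0 + 4·M_1 + 1·M_2 = 6(Δ_1 - Δ_0) = -60
Natural end conditions: M_0 = M_2 = 0.
Solving the tridiagonal system: M_0 = 0, M_1 = -15, M_2 = 0.
On [1, 2], s'(x) = b_1 + 2c_1·(x - 1) + 3d_1·(x - 1)² with b_1 = Δ_1 - h_1(2M_1 + M_2)/6 = 0, c_1 = M_1/2 = -15/2, d_1 = (M_2 - M_1)/(6h_1) = 5/2. So s'(2) = -15/2.

-7.5000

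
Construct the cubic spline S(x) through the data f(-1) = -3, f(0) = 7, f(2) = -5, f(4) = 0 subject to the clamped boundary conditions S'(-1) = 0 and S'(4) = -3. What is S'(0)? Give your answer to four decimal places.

With m_i denoting the second derivative at x_i, h_i = 1, 2, 2, and Δ_i = (y_(i+1) − y_i)/h_i = 10, -6, 5/2:
  1·m_0 + 6·m_1 + 2·m_2 = 6(Δ_1 - Δ_0) = -96
  2·m_1 + 8·m_2 + 2·m_3 = 6(Δ_2 - Δ_1) = 51
Clamped end conditions give two more equations: 2h_0·m_0 + h_0·m_1 = 6(Δ_0 - S'(-1)) = 60 and h_2·m_2 + 2h_2·m_3 = 6(S'(4) - Δ_2) = -33.
Forward elimination and back-substitution give m_0 = 1029/23, m_1 = -678/23, m_2 = 831/46, m_3 = -795/46.
On [0, 2], S'(x) = b_1 + 2c_1·x + 3d_1·x² with b_1 = Δ_1 - h_1(2m_1 + m_2)/6 = 351/46, c_1 = m_1/2 = -339/23, d_1 = (m_2 - m_1)/(6h_1) = 729/184. So S'(0) = 351/46.

7.6304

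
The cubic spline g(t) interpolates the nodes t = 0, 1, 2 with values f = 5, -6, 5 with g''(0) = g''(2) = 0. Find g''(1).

Let m_i = g''(x_i). Step sizes h_i = 1, 1; slopes of the chords Δ_i = (y_(i+1) - y_i)/h_i = -11, 11.
  1·m_0 + 4·m_1 + 1·m_2 = 6(Δ_1 - Δ_0) = 132
Natural end conditions: m_0 = m_2 = 0.
Solving the tridiagonal system: m_0 = 0, m_1 = 33, m_2 = 0.

33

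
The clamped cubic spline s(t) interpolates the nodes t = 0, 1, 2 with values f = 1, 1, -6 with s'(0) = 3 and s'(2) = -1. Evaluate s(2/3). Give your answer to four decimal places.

Let M_i = s''(x_i). Step sizes h_i = 1, 1; slopes of the chords Δ_i = (y_(i+1) - y_i)/h_i = 0, -7.
  1·M_0 + 4·M_1 + 1·M_2 = 6(Δ_1 - Δ_0) = -42
Clamped end conditions give two more equations: 2h_0·M_0 + h_0·M_1 = 6(Δ_0 - s'(0)) = -18 and h_1·M_1 + 2h_1·M_2 = 6(s'(2) - Δ_1) = 36.
Solving the tridiagonal system: M_0 = -1/2, M_1 = -17, M_2 = 53/2.
On [0, 1], s(t) = 1 + 3·t - 1/4·t² - 11/4·t³.
With t = 2/3: s(2/3) = 56/27.

2.0741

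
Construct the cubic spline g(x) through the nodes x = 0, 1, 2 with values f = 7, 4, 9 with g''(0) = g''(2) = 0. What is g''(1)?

12

Let m_i = g''(x_i). Step sizes h_i = 1, 1; slopes of the chords Δ_i = (y_(i+1) - y_i)/h_i = -3, 5.
  1·m_0 + 4·m_1 + 1·m_2 = 6(Δ_1 - Δ_0) = 48
Natural end conditions: m_0 = m_2 = 0.
Hence m_0 = 0, m_1 = 12, m_2 = 0.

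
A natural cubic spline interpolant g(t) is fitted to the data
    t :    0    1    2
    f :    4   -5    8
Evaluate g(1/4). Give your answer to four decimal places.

Put M_i = g'' at the i-th knot. Here h = (1, 1) and Δ = (-9, 13), so the interior equations h_(i-1)·M_(i-1) + 2(h_(i-1)+h_i)·M_i + h_i·M_(i+1) = 6(Δ_i − Δ_(i-1)) read
  1·M_0 + 4·M_1 + 1·M_2 = 6(Δ_1 - Δ_0) = 132
Natural end conditions: M_0 = M_2 = 0.
Forward elimination and back-substitution give M_0 = 0, M_1 = 33, M_2 = 0.
On [0, 1], g(t) = 4 - 29/2·t + 0·t² + 11/2·t³.
With t = 1/4: g(1/4) = 59/128.

0.4609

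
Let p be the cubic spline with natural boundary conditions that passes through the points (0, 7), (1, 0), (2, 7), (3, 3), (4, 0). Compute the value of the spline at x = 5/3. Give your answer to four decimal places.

Write m_i for p''(x_i). With h_i = 1, 1, 1, 1 and divided differences Δ_i = -7, 7, -4, -3, the continuity of p' gives the tridiagonal system
  1·m_0 + 4·m_1 + 1·m_2 = 6(Δ_1 - Δ_0) = 84
  1·m_1 + 4·m_2 + 1·m_3 = 6(Δ_2 - Δ_1) = -66
  1·m_2 + 4·m_3 + 1·m_4 = 6(Δ_3 - Δ_2) = 6
Natural end conditions: m_0 = m_4 = 0.
Hence m_0 = 0, m_1 = 765/28, m_2 = -177/7, m_3 = 219/28, m_4 = 0.
On [1, 2], p(x) = 0 + 59/28·(x - 1) + 765/56·(x - 1)² - 491/56·(x - 1)³.
With (x - 1) = 2/3: p(5/3) = 922/189.

4.8783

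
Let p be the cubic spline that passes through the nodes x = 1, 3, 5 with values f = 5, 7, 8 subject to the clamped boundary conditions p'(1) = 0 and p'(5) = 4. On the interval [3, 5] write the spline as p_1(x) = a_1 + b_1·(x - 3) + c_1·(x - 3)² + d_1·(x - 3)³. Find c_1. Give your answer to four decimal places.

-1.3750

With M_i denoting the second derivative at x_i, h_i = 2, 2, and Δ_i = (y_(i+1) − y_i)/h_i = 1, 1/2:
  2·M_0 + 8·M_1 + 2·M_2 = 6(Δ_1 - Δ_0) = -3
Clamped end conditions give two more equations: 2h_0·M_0 + h_0·M_1 = 6(Δ_0 - p'(1)) = 6 and h_1·M_1 + 2h_1·M_2 = 6(p'(5) - Δ_1) = 21.
Forward elimination and back-substitution give M_0 = 23/8, M_1 = -11/4, M_2 = 53/8.
On [3, 5], with p_1(x) = a_1 + b_1·(x - 3) + c_1·(x - 3)² + d_1·(x - 3)³: c_1 = M_1/2 = -11/8, d_1 = (M_2 - M_1)/(6h_1) = 25/32, b_1 = Δ_1 - h_1(2M_1 + M_2)/6 = 1/8.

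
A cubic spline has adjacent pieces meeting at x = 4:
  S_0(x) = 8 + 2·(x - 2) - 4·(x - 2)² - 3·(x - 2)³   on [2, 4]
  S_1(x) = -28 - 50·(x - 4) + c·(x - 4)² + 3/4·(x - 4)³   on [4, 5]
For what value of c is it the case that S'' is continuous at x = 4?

S_0''(x) = -8 - 18·(x - 2), so S_0''(4) = -44. On the right, S_1''(4) = 2c, so c = -22.

-22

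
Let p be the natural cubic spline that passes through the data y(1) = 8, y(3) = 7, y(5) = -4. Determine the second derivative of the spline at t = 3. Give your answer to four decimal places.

-3.7500

With m_i denoting the second derivative at x_i, h_i = 2, 2, and Δ_i = (y_(i+1) − y_i)/h_i = -1/2, -11/2:
  2·m_0 + 8·m_1 + 2·m_2 = 6(Δ_1 - Δ_0) = -30
Natural end conditions: m_0 = m_2 = 0.
Solving: m_0 = 0, m_1 = -15/4, m_2 = 0.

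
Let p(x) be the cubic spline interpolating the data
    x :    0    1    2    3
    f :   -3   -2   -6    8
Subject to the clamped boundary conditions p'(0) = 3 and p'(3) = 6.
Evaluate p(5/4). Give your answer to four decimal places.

Write M_i for p''(x_i). With h_i = 1, 1, 1 and divided differences Δ_i = 1, -4, 14, the continuity of p' gives the tridiagonal system
  1·M_0 + 4·M_1 + 1·M_2 = 6(Δ_1 - Δ_0) = -30
  1·M_1 + 4·M_2 + 1·M_3 = 6(Δ_2 - Δ_1) = 108
Clamped end conditions give two more equations: 2h_0·M_0 + h_0·M_1 = 6(Δ_0 - p'(0)) = -12 and h_2·M_2 + 2h_2·M_3 = 6(p'(3) - Δ_2) = -48.
Solving the tridiagonal system: M_0 = 18/5, M_1 = -96/5, M_2 = 216/5, M_3 = -228/5.
On [1, 2], p(x) = -2 - 24/5·(x - 1) - 48/5·(x - 1)² + 52/5·(x - 1)³.
With (x - 1) = 1/4: p(5/4) = -291/80.

-3.6375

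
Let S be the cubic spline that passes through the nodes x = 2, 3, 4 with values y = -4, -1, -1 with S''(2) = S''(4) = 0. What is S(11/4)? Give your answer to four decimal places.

-1.5039

With M_i denoting the second derivative at x_i, h_i = 1, 1, and Δ_i = (y_(i+1) − y_i)/h_i = 3, 0:
  1·M_0 + 4·M_1 + 1·M_2 = 6(Δ_1 - Δ_0) = -18
Natural end conditions: M_0 = M_2 = 0.
Hence M_0 = 0, M_1 = -9/2, M_2 = 0.
On [2, 3], S(x) = -4 + 15/4·(x - 2) + 0·(x - 2)² - 3/4·(x - 2)³.
With (x - 2) = 3/4: S(11/4) = -385/256.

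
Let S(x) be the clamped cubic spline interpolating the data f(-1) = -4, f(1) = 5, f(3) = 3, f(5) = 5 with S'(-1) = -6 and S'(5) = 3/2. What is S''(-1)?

21

With M_i denoting the second derivative at x_i, h_i = 2, 2, 2, and Δ_i = (y_(i+1) − y_i)/h_i = 9/2, -1, 1:
  2·M_0 + 8·M_1 + 2·M_2 = 6(Δ_1 - Δ_0) = -33
  2·M_1 + 8·M_2 + 2·M_3 = 6(Δ_2 - Δ_1) = 12
Clamped end conditions give two more equations: 2h_0·M_0 + h_0·M_1 = 6(Δ_0 - S'(-1)) = 63 and h_2·M_2 + 2h_2·M_3 = 6(S'(5) - Δ_2) = 3.
Solving the tridiagonal system: M_0 = 21, M_1 = -21/2, M_2 = 9/2, M_3 = -3/2.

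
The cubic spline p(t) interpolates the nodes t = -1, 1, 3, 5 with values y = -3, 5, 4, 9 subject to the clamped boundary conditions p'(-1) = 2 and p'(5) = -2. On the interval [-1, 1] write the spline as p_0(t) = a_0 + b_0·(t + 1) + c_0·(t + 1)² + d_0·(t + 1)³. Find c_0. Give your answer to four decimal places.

Put m_i = p'' at the i-th knot. Here h = (2, 2, 2) and Δ = (4, -1/2, 5/2), so the interior equations h_(i-1)·m_(i-1) + 2(h_(i-1)+h_i)·m_i + h_i·m_(i+1) = 6(Δ_i − Δ_(i-1)) read
  2·m_0 + 8·m_1 + 2·m_2 = 6(Δ_1 - Δ_0) = -27
  2·m_1 + 8·m_2 + 2·m_3 = 6(Δ_2 - Δ_1) = 18
Clamped end conditions give two more equations: 2h_0·m_0 + h_0·m_1 = 6(Δ_0 - p'(-1)) = 12 and h_2·m_2 + 2h_2·m_3 = 6(p'(5) - Δ_2) = -27.
Hence m_0 = 94/15, m_1 = -98/15, m_2 = 191/30, m_3 = -149/15.
On [-1, 1], with p_0(t) = a_0 + b_0·(t + 1) + c_0·(t + 1)² + d_0·(t + 1)³: c_0 = m_0/2 = 47/15, d_0 = (m_1 - m_0)/(6h_0) = -16/15, b_0 = Δ_0 - h_0(2m_0 + m_1)/6 = 2.

3.1333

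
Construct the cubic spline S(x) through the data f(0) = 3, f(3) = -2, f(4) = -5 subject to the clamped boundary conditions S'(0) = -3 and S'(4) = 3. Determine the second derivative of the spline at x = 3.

Put M_i = S'' at the i-th knot. Here h = (3, 1) and Δ = (-5/3, -3), so the interior equations h_(i-1)·M_(i-1) + 2(h_(i-1)+h_i)·M_i + h_i·M_(i+1) = 6(Δ_i − Δ_(i-1)) read
  3·M_0 + 8·M_1 + 1·M_2 = 6(Δ_1 - Δ_0) = -8
Clamped end conditions give two more equations: 2h_0·M_0 + h_0·M_1 = 6(Δ_0 - S'(0)) = 8 and h_1·M_1 + 2h_1·M_2 = 6(S'(4) - Δ_1) = 36.
Solving: M_0 = 23/6, M_1 = -5, M_2 = 41/2.

-5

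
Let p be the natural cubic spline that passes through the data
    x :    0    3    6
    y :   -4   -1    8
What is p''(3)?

1

Write σ_i for p''(x_i). With h_i = 3, 3 and divided differences Δ_i = 1, 3, the continuity of p' gives the tridiagonal system
  3·σ_0 + 12·σ_1 + 3·σ_2 = 6(Δ_1 - Δ_0) = 12
Natural end conditions: σ_0 = σ_2 = 0.
Solving the tridiagonal system: σ_0 = 0, σ_1 = 1, σ_2 = 0.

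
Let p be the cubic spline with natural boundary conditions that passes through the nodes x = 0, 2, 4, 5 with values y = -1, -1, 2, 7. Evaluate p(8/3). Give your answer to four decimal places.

-0.7407

Write σ_i for p''(x_i). With h_i = 2, 2, 1 and divided differences Δ_i = 0, 3/2, 5, the continuity of p' gives the tridiagonal system
  2·σ_0 + 8·σ_1 + 2·σ_2 = 6(Δ_1 - Δ_0) = 9
  2·σ_1 + 6·σ_2 + 1·σ_3 = 6(Δ_2 - Δ_1) = 21
Natural end conditions: σ_0 = σ_3 = 0.
Solving the tridiagonal system: σ_0 = 0, σ_1 = 3/11, σ_2 = 75/22, σ_3 = 0.
On [2, 4], p(x) = -1 + 2/11·(x - 2) + 3/22·(x - 2)² + 23/88·(x - 2)³.
With (x - 2) = 2/3: p(8/3) = -20/27.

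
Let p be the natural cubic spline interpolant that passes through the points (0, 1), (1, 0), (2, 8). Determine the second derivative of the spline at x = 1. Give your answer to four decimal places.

Let M_i = p''(x_i). Step sizes h_i = 1, 1; slopes of the chords Δ_i = (y_(i+1) - y_i)/h_i = -1, 8.
  1·M_0 + 4·M_1 + 1·M_2 = 6(Δ_1 - Δ_0) = 54
Natural end conditions: M_0 = M_2 = 0.
Hence M_0 = 0, M_1 = 27/2, M_2 = 0.

13.5000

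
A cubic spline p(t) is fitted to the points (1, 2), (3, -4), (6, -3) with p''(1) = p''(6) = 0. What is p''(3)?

Let M_i = p''(x_i). Step sizes h_i = 2, 3; slopes of the chords Δ_i = (y_(i+1) - y_i)/h_i = -3, 1/3.
  2·M_0 + 10·M_1 + 3·M_2 = 6(Δ_1 - Δ_0) = 20
Natural end conditions: M_0 = M_2 = 0.
Forward elimination and back-substitution give M_0 = 0, M_1 = 2, M_2 = 0.

2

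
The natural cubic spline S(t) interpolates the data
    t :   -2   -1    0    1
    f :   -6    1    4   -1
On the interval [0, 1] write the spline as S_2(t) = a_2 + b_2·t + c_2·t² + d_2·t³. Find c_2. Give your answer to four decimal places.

-5.6000

With σ_i denoting the second derivative at x_i, h_i = 1, 1, 1, and Δ_i = (y_(i+1) − y_i)/h_i = 7, 3, -5:
  1·σ_0 + 4·σ_1 + 1·σ_2 = 6(Δ_1 - Δ_0) = -24
  1·σ_1 + 4·σ_2 + 1·σ_3 = 6(Δ_2 - Δ_1) = -48
Natural end conditions: σ_0 = σ_3 = 0.
Solving the tridiagonal system: σ_0 = 0, σ_1 = -16/5, σ_2 = -56/5, σ_3 = 0.
On [0, 1], with S_2(t) = a_2 + b_2·t + c_2·t² + d_2·t³: c_2 = σ_2/2 = -28/5, d_2 = (σ_3 - σ_2)/(6h_2) = 28/15, b_2 = Δ_2 - h_2(2σ_2 + σ_3)/6 = -19/15.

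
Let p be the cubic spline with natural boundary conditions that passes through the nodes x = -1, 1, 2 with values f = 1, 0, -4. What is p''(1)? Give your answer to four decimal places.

With M_i denoting the second derivative at x_i, h_i = 2, 1, and Δ_i = (y_(i+1) − y_i)/h_i = -1/2, -4:
  2·M_0 + 6·M_1 + 1·M_2 = 6(Δ_1 - Δ_0) = -21
Natural end conditions: M_0 = M_2 = 0.
Forward elimination and back-substitution give M_0 = 0, M_1 = -7/2, M_2 = 0.

-3.5000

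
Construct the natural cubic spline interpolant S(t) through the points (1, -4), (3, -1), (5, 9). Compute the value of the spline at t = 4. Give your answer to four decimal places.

3.3438

Write σ_i for S''(x_i). With h_i = 2, 2 and divided differences Δ_i = 3/2, 5, the continuity of S' gives the tridiagonal system
  2·σ_0 + 8·σ_1 + 2·σ_2 = 6(Δ_1 - Δ_0) = 21
Natural end conditions: σ_0 = σ_2 = 0.
Hence σ_0 = 0, σ_1 = 21/8, σ_2 = 0.
On [3, 5], S(t) = -1 + 13/4·(t - 3) + 21/16·(t - 3)² - 7/32·(t - 3)³.
With (t - 3) = 1: S(4) = 107/32.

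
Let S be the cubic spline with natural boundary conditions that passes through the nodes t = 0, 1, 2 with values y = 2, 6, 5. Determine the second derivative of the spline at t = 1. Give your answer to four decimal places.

With σ_i denoting the second derivative at x_i, h_i = 1, 1, and Δ_i = (y_(i+1) − y_i)/h_i = 4, -1:
  1·σ_0 + 4·σ_1 + 1·σ_2 = 6(Δ_1 - Δ_0) = -30
Natural end conditions: σ_0 = σ_2 = 0.
Forward elimination and back-substitution give σ_0 = 0, σ_1 = -15/2, σ_2 = 0.

-7.5000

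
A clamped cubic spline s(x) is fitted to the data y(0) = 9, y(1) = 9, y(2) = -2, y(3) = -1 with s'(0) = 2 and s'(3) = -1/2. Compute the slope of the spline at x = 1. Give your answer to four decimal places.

Put M_i = s'' at the i-th knot. Here h = (1, 1, 1) and Δ = (0, -11, 1), so the interior equations h_(i-1)·M_(i-1) + 2(h_(i-1)+h_i)·M_i + h_i·M_(i+1) = 6(Δ_i − Δ_(i-1)) read
  1·M_0 + 4·M_1 + 1·M_2 = 6(Δ_1 - Δ_0) = -66
  1·M_1 + 4·M_2 + 1·M_3 = 6(Δ_2 - Δ_1) = 72
Clamped end conditions give two more equations: 2h_0·M_0 + h_0·M_1 = 6(Δ_0 - s'(0)) = -12 and h_2·M_2 + 2h_2·M_3 = 6(s'(3) - Δ_2) = -9.
Hence M_0 = 101/15, M_1 = -382/15, M_2 = 437/15, M_3 = -286/15.
On [1, 2], s'(x) = b_1 + 2c_1·(x - 1) + 3d_1·(x - 1)² with b_1 = Δ_1 - h_1(2M_1 + M_2)/6 = -221/30, c_1 = M_1/2 = -191/15, d_1 = (M_2 - M_1)/(6h_1) = 91/10. So s'(1) = -221/30.

-7.3667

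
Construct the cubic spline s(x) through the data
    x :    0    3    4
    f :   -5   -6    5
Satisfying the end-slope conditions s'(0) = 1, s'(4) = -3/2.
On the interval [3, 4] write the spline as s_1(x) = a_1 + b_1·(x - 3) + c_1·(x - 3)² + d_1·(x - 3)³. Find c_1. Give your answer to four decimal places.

9.1250

With M_i denoting the second derivative at x_i, h_i = 3, 1, and Δ_i = (y_(i+1) − y_i)/h_i = -1/3, 11:
  3·M_0 + 8·M_1 + 1·M_2 = 6(Δ_1 - Δ_0) = 68
Clamped end conditions give two more equations: 2h_0·M_0 + h_0·M_1 = 6(Δ_0 - s'(0)) = -8 and h_1·M_1 + 2h_1·M_2 = 6(s'(4) - Δ_1) = -75.
Solving: M_0 = -251/24, M_1 = 73/4, M_2 = -373/8.
On [3, 4], with s_1(x) = a_1 + b_1·(x - 3) + c_1·(x - 3)² + d_1·(x - 3)³: c_1 = M_1/2 = 73/8, d_1 = (M_2 - M_1)/(6h_1) = -173/16, b_1 = Δ_1 - h_1(2M_1 + M_2)/6 = 203/16.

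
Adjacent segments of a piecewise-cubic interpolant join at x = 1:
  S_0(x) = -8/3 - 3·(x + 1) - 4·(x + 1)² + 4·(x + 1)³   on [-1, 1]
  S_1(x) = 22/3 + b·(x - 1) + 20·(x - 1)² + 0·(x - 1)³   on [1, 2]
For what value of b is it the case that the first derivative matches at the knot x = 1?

S_0'(x) = -3 - 8·(x + 1) + 12·(x + 1)², so S_0'(1) = 29. On the right, S_1'(1) = b, so b = 29.

29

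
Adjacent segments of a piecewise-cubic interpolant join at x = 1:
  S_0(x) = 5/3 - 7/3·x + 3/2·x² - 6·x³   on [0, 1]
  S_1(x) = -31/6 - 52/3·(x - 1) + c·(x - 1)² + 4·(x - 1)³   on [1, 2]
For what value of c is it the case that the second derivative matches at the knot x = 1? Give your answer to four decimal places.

S_0''(x) = 3 - 36·x, so S_0''(1) = -33. On the right, S_1''(1) = 2c, so c = -33/2.

-16.5000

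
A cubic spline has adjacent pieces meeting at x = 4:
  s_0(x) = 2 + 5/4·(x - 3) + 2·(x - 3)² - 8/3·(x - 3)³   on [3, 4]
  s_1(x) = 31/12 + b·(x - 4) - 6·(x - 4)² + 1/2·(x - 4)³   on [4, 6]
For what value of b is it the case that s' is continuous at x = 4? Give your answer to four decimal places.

-2.7500

s_0'(x) = 5/4 + 4·(x - 3) - 8·(x - 3)², so s_0'(4) = -11/4. On the right, s_1'(4) = b, so b = -11/4.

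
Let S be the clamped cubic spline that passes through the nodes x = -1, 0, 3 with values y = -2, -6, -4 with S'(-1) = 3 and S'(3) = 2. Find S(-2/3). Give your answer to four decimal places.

Put m_i = S'' at the i-th knot. Here h = (1, 3) and Δ = (-4, 2/3), so the interior equations h_(i-1)·m_(i-1) + 2(h_(i-1)+h_i)·m_i + h_i·m_(i+1) = 6(Δ_i − Δ_(i-1)) read
  1·m_0 + 8·m_1 + 3·m_2 = 6(Δ_1 - Δ_0) = 28
Clamped end conditions give two more equations: 2h_0·m_0 + h_0·m_1 = 6(Δ_0 - S'(-1)) = -42 and h_1·m_1 + 2h_1·m_2 = 6(S'(3) - Δ_1) = 8.
Forward elimination and back-substitution give m_0 = -99/4, m_1 = 15/2, m_2 = -29/12.
On [-1, 0], S(x) = -2 + 3·(x + 1) - 99/8·(x + 1)² + 43/8·(x + 1)³.
With (x + 1) = 1/3: S(-2/3) = -235/108.

-2.1759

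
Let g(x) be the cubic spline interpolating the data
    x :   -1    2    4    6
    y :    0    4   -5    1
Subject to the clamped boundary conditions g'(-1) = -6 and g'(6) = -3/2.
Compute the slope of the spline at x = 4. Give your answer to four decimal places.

-0.2568

Put M_i = g'' at the i-th knot. Here h = (3, 2, 2) and Δ = (4/3, -9/2, 3), so the interior equations h_(i-1)·M_(i-1) + 2(h_(i-1)+h_i)·M_i + h_i·M_(i+1) = 6(Δ_i − Δ_(i-1)) read
  3·M_0 + 10·M_1 + 2·M_2 = 6(Δ_1 - Δ_0) = -35
  2·M_1 + 8·M_2 + 2·M_3 = 6(Δ_2 - Δ_1) = 45
Clamped end conditions give two more equations: 2h_0·M_0 + h_0·M_1 = 6(Δ_0 - g'(-1)) = 44 and h_2·M_2 + 2h_2·M_3 = 6(g'(6) - Δ_2) = -27.
Solving the tridiagonal system: M_0 = 1330/111, M_1 = -344/37, M_2 = 815/74, M_3 = -907/74.
On [4, 6], g'(x) = b_2 + 2c_2·(x - 4) + 3d_2·(x - 4)² with b_2 = Δ_2 - h_2(2M_2 + M_3)/6 = -19/74, c_2 = M_2/2 = 815/148, d_2 = (M_3 - M_2)/(6h_2) = -287/148. So g'(4) = -19/74.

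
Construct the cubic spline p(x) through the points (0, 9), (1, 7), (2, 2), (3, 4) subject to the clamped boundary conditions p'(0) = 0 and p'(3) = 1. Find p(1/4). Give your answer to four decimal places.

Put m_i = p'' at the i-th knot. Here h = (1, 1, 1) and Δ = (-2, -5, 2), so the interior equations h_(i-1)·m_(i-1) + 2(h_(i-1)+h_i)·m_i + h_i·m_(i+1) = 6(Δ_i − Δ_(i-1)) read
  1·m_0 + 4·m_1 + 1·m_2 = 6(Δ_1 - Δ_0) = -18
  1·m_1 + 4·m_2 + 1·m_3 = 6(Δ_2 - Δ_1) = 42
Clamped end conditions give two more equations: 2h_0·m_0 + h_0·m_1 = 6(Δ_0 - p'(0)) = -12 and h_2·m_2 + 2h_2·m_3 = 6(p'(3) - Δ_2) = -6.
Forward elimination and back-substitution give m_0 = -32/15, m_1 = -116/15, m_2 = 226/15, m_3 = -158/15.
On [0, 1], p(x) = 9 + 0·x - 16/15·x² - 14/15·x³.
With x = 1/4: p(1/4) = 1427/160.

8.9188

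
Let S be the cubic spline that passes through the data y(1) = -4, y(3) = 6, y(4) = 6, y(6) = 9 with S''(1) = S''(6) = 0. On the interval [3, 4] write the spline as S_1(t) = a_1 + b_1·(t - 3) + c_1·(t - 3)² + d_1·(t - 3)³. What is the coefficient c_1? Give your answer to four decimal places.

With M_i denoting the second derivative at x_i, h_i = 2, 1, 2, and Δ_i = (y_(i+1) − y_i)/h_i = 5, 0, 3/2:
  2·M_0 + 6·M_1 + 1·M_2 = 6(Δ_1 - Δ_0) = -30
  1·M_1 + 6·M_2 + 2·M_3 = 6(Δ_2 - Δ_1) = 9
Natural end conditions: M_0 = M_3 = 0.
Hence M_0 = 0, M_1 = -27/5, M_2 = 12/5, M_3 = 0.
On [3, 4], with S_1(t) = a_1 + b_1·(t - 3) + c_1·(t - 3)² + d_1·(t - 3)³: c_1 = M_1/2 = -27/10, d_1 = (M_2 - M_1)/(6h_1) = 13/10, b_1 = Δ_1 - h_1(2M_1 + M_2)/6 = 7/5.

-2.7000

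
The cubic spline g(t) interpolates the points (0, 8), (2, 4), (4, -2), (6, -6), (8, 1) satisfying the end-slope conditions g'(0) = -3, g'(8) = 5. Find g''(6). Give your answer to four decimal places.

4.0536

Let σ_i = g''(x_i). Step sizes h_i = 2, 2, 2, 2; slopes of the chords Δ_i = (y_(i+1) - y_i)/h_i = -2, -3, -2, 7/2.
  2·σ_0 + 8·σ_1 + 2·σ_2 = 6(Δ_1 - Δ_0) = -6
  2·σ_1 + 8·σ_2 + 2·σ_3 = 6(Δ_2 - Δ_1) = 6
  2·σ_2 + 8·σ_3 + 2·σ_4 = 6(Δ_3 - Δ_2) = 33
Clamped end conditions give two more equations: 2h_0·σ_0 + h_0·σ_1 = 6(Δ_0 - g'(0)) = 6 and h_3·σ_3 + 2h_3·σ_4 = 6(g'(8) - Δ_3) = 9.
Hence σ_0 = 241/112, σ_1 = -73/56, σ_2 = 1/16, σ_3 = 227/56, σ_4 = 25/112.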